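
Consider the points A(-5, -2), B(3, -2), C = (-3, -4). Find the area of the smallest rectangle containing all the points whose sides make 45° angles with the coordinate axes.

32

In coordinates u = x + y, v = x − y the rectangle is axis-aligned; the map (x,y)→(u,v) scales areas by 2.
u-values: -7, 1, -7; range = 1 − (-7) = 8.
v-values: -3, 5, 1; range = 5 − (-3) = 8.
Area = (8 × 8) / 2 = 32.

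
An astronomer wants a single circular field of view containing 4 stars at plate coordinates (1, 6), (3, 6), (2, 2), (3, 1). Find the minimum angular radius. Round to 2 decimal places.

A smallest enclosing disk is always determined by at most three of the input points on its boundary.
The farthest pair is (1, 6)–(3, 1) with squared distance 29. The circle on this segment as diameter has centre (2, 3.5) and r² = 29/4 = 7.25.
Check (3, 6): distance² to centre = 7.25 ≤ 7.25, so it lies inside.
All remaining points lie in this disk, and no smaller disk contains both endpoints, so this is the minimum enclosing circle.
r = √(7.25) ≈ 2.69.

2.69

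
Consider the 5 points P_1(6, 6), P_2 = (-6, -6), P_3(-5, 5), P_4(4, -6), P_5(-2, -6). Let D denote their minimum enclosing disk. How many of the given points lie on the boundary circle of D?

The minimum enclosing circle of a finite set is fixed by two of the points (as a diameter) or three (as a circumcircle).
The farthest pair is P_1–P_2 with squared distance 288. The circle on this segment as diameter has centre (0, 0) and r² = 288/4 = 72.
Check P_3: distance² to centre = 50 ≤ 72, so it lies inside.
All remaining points lie in this disk, and no smaller disk contains both endpoints, so this is the minimum enclosing circle.
The points at distance exactly r from the centre are P_1, P_2 — 2 points.

2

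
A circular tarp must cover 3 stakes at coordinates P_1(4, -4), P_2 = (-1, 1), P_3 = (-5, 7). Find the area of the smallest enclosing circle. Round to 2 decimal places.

158.65

Side lengths²: P_1P_2² = 50, P_1P_3² = 202, P_2P_3² = 52.
Since P_1P_3² = 202 ≥ 52 + 50 = 102, the angle opposite P_1P_3 is not acute, so the smallest enclosing circle has P_1P_3 as diameter.
Centre = midpoint of P_1P_3 = (-0.5, 1.5), r² = 202/4 = 50.5.
Area = π·r² = π·50.5 ≈ 158.65.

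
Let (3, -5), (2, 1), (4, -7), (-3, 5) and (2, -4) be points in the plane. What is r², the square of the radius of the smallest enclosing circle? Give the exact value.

48.25

The farthest pair is (4, -7)–(-3, 5) with squared distance 193. The circle on this segment as diameter has centre (0.5, -1) and r² = 193/4 = 48.25.
Check (3, -5): distance² to centre = 22.25 ≤ 48.25, so it lies inside.
All remaining points lie in this disk, and no smaller disk contains both endpoints, so this is the minimum enclosing circle.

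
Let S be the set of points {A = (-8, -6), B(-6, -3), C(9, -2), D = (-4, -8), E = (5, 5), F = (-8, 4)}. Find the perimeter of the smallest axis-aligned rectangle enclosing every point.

60

Width = max x − min x = 9 − (-8) = 17.
Height = max y − min y = 5 − (-8) = 13.
Perimeter = 2(17 + 13) = 60.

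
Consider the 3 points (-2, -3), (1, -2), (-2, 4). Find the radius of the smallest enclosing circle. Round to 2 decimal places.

Call the three points A, B, C in the order given.
Side lengths²: AB² = 10, AC² = 49, BC² = 45.
Since AC² = 49 < 45 + 10 = 55, the triangle is acute, so the smallest enclosing circle is the circumcircle.
Circumcentre = (-1.5, 0.5), r² = 12.5.
r = √(12.5) ≈ 3.54.

3.54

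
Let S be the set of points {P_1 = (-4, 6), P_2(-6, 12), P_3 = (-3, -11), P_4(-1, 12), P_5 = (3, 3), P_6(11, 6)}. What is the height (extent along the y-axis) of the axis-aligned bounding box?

23

max y = 12, min y = -11, so height = 23.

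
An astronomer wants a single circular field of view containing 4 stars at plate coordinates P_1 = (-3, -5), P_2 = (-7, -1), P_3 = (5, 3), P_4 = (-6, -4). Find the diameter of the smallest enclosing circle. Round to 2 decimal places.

The minimum enclosing circle of a finite set is fixed by two of the points (as a diameter) or three (as a circumcircle).
The farthest pair is P_3–P_4 with squared distance 170. The circle on this segment as diameter has centre (-0.5, -0.5) and r² = 170/4 = 42.5.
Check P_1: distance² to centre = 26.5 ≤ 42.5, so it lies inside.
All remaining points lie in this disk, and no smaller disk contains both endpoints, so this is the minimum enclosing circle.
Diameter = 2r = 2√(42.5) ≈ 13.04.

13.04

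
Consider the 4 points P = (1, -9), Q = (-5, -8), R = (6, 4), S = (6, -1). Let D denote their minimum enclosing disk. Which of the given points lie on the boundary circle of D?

By Welzl's lemma the MEC is supported by two points (diametrically opposite) or three points (on a circumcircle).
The farthest pair is Q–R with squared distance 265. The circle on this segment as diameter has centre (0.5, -2) and r² = 265/4 = 66.25.
Check P: distance² to centre = 49.25 ≤ 66.25, so it lies inside.
All remaining points lie in this disk, and no smaller disk contains both endpoints, so this is the minimum enclosing circle.
The points at distance exactly r from the centre are Q, R — 2 points.

Q, R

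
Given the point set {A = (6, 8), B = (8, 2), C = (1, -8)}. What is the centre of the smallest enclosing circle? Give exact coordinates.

Side lengths²: AB² = 40, AC² = 281, BC² = 149.
Since AC² = 281 ≥ 149 + 40 = 189, the angle opposite AC is not acute, so the smallest enclosing circle has AC as diameter.
Centre = midpoint of AC = (3.5, 0), r² = 281/4 = 70.25.
Centre = (3.5, 0).

(3.5, 0)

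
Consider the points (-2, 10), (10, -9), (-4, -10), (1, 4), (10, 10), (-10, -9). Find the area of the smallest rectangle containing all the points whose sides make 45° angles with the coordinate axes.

604.5

In coordinates u = x + y, v = x − y the rectangle is axis-aligned; the map (x,y)→(u,v) scales areas by 2.
u-values: 8, 1, -14, 5, 20, -19; range = 20 − (-19) = 39.
v-values: -12, 19, 6, -3, 0, -1; range = 19 − (-12) = 31.
Area = (39 × 31) / 2 = 604.5.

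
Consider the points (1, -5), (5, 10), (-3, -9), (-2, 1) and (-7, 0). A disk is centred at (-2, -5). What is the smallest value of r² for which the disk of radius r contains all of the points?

The required radius is the distance from (-2, -5) to the farthest point.
Squared distances: 9, 274, 17, 36, 50.
Maximum is 274, attained at (5, 10).

274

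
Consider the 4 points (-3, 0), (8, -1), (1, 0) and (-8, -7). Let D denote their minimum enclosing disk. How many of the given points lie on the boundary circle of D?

A smallest enclosing disk is always determined by at most three of the input points on its boundary.
The farthest pair is (8, -1)–(-8, -7) with squared distance 292. The circle on this segment as diameter has centre (0, -4) and r² = 292/4 = 73.
Check (-3, 0): distance² to centre = 25 ≤ 73, so it lies inside.
All remaining points lie in this disk, and no smaller disk contains both endpoints, so this is the minimum enclosing circle.
The points at distance exactly r from the centre are (8, -1), (-8, -7) — 2 points.

2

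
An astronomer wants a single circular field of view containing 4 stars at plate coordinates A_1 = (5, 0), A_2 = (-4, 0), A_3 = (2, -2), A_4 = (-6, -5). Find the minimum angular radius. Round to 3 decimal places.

The minimum enclosing circle of a finite set is fixed by two of the points (as a diameter) or three (as a circumcircle).
The farthest pair is A_1–A_4 with squared distance 146. The circle on this segment as diameter has centre (-0.5, -2.5) and r² = 146/4 = 36.5.
Check A_2: distance² to centre = 18.5 ≤ 36.5, so it lies inside.
All remaining points lie in this disk, and no smaller disk contains both endpoints, so this is the minimum enclosing circle.
r = √(36.5) ≈ 6.042.

6.042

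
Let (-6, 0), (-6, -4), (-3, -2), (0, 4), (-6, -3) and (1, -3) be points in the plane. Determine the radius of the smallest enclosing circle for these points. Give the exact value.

5

By Welzl's lemma the MEC is supported by two points (diametrically opposite) or three points (on a circumcircle).
The farthest pair is (-6, -4)–(0, 4) with squared distance 100. The circle on this segment as diameter has centre (-3, 0) and r² = 100/4 = 25.
Check (-6, 0): distance² to centre = 9 ≤ 25, so it lies inside.
All remaining points lie in this disk, and no smaller disk contains both endpoints, so this is the minimum enclosing circle.
r = √25 = 5.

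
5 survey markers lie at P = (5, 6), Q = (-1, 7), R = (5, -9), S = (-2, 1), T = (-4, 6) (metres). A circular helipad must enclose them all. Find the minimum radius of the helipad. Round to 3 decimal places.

8.746

The farthest pair is R–T with squared distance 306. The circle on this segment as diameter has centre (0.5, -1.5) and r² = 306/4 = 76.5.
Check P: distance² to centre = 76.5 ≤ 76.5, so it lies inside.
All remaining points lie in this disk, and no smaller disk contains both endpoints, so this is the minimum enclosing circle.
r = √(76.5) ≈ 8.746.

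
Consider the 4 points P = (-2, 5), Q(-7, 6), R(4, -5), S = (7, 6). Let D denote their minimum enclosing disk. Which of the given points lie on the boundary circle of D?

Q, R, S

A smallest enclosing disk is always determined by at most three of the input points on its boundary.
The minimum enclosing circle is determined by three boundary points: Q, R, S.
Their circumcentre is (0, 2) with r² = 65.
The farthest remaining point P is at distance² 13 ≤ 65.
The points at distance exactly r from the centre are Q, R, S — 3 points.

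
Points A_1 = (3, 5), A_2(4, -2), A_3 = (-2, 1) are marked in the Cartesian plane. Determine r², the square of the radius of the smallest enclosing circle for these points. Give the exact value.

Side lengths²: A_1A_2² = 50, A_1A_3² = 41, A_2A_3² = 45.
Since A_1A_2² = 50 < 45 + 41 = 86, the triangle is acute, so the smallest enclosing circle is the circumcircle.
Circumcentre = (49/26, 33/26), r² = 5125/338.

5125/338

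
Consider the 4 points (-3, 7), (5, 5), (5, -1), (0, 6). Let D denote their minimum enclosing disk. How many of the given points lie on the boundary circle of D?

2

The minimum enclosing circle of a finite set is fixed by two of the points (as a diameter) or three (as a circumcircle).
The farthest pair is (-3, 7)–(5, -1) with squared distance 128. The circle on this segment as diameter has centre (1, 3) and r² = 128/4 = 32.
Check (5, 5): distance² to centre = 20 ≤ 32, so it lies inside.
All remaining points lie in this disk, and no smaller disk contains both endpoints, so this is the minimum enclosing circle.
The points at distance exactly r from the centre are (-3, 7), (5, -1) — 2 points.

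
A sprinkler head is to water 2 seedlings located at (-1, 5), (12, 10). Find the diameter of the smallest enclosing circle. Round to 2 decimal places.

The smallest circle enclosing two points has them as diameter endpoints.
Centre = midpoint = (5.5, 7.5); r² = |(-1, 5)−(12, 10)|²/4 = 194/4 = 48.5.
Diameter = 2r = 2√(48.5) ≈ 13.93.

13.93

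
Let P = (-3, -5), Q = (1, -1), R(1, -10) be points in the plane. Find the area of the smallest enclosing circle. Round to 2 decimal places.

63.62

Side lengths²: PQ² = 32, PR² = 41, QR² = 81.
Since QR² = 81 ≥ 41 + 32 = 73, the angle opposite QR is not acute, so the smallest enclosing circle has QR as diameter.
Centre = midpoint of QR = (1, -5.5), r² = 81/4 = 20.25.
Area = π·r² = π·20.25 ≈ 63.62.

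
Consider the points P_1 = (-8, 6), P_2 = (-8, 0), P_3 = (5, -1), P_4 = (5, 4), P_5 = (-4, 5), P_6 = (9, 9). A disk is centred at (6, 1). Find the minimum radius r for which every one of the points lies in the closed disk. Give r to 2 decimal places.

14.87

The required radius is the distance from (6, 1) to the farthest point.
Squared distances: 221, 197, 5, 10, 116, 73.
Maximum is 221, attained at P_1.
r = √221 ≈ 14.87.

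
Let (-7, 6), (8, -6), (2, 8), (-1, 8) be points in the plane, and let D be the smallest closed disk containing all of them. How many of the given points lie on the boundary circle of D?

2

The minimum enclosing circle of a finite set is fixed by two of the points (as a diameter) or three (as a circumcircle).
The farthest pair is (-7, 6)–(8, -6) with squared distance 369. The circle on this segment as diameter has centre (0.5, 0) and r² = 369/4 = 92.25.
Check (2, 8): distance² to centre = 66.25 ≤ 92.25, so it lies inside.
All remaining points lie in this disk, and no smaller disk contains both endpoints, so this is the minimum enclosing circle.
The points at distance exactly r from the centre are (-7, 6), (8, -6) — 2 points.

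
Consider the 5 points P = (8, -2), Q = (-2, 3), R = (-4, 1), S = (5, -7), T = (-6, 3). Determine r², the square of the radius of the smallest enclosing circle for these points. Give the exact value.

By Welzl's lemma the MEC is supported by two points (diametrically opposite) or three points (on a circumcircle).
The minimum enclosing circle is determined by three boundary points: P, S, T.
Their circumcentre is (0.5, -0.9) with r² = 57.46.
The farthest remaining point R is at distance² 23.86 ≤ 57.46.

57.46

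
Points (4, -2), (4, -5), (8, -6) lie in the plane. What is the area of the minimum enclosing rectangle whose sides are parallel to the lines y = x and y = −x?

In coordinates u = x + y, v = x − y the rectangle is axis-aligned; the map (x,y)→(u,v) scales areas by 2.
u-values: 2, -1, 2; range = 2 − (-1) = 3.
v-values: 6, 9, 14; range = 14 − 6 = 8.
Area = (3 × 8) / 2 = 12.

12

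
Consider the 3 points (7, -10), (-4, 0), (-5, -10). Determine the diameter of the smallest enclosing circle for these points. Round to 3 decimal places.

14.940

Call the three points A, B, C in the order given.
Side lengths²: AB² = 221, AC² = 144, BC² = 101.
Since AB² = 221 < 144 + 101 = 245, the triangle is acute, so the smallest enclosing circle is the circumcircle.
Circumcentre = (1, -5.55), r² = 55.8025.
Diameter = 2r = 2√(55.8025) ≈ 14.940.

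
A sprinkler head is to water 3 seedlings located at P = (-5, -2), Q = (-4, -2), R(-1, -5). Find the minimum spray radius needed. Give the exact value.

2.5

Side lengths²: PQ² = 1, PR² = 25, QR² = 18.
Since PR² = 25 ≥ 18 + 1 = 19, the angle opposite PR is not acute, so the smallest enclosing circle has PR as diameter.
Centre = midpoint of PR = (-3, -3.5), r² = 25/4 = 6.25.
r = √(6.25) = 2.5.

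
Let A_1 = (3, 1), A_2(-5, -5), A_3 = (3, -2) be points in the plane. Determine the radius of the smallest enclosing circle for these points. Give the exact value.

Side lengths²: A_1A_2² = 100, A_1A_3² = 9, A_2A_3² = 73.
Since A_1A_2² = 100 ≥ 73 + 9 = 82, the angle opposite A_1A_2 is not acute, so the smallest enclosing circle has A_1A_2 as diameter.
Centre = midpoint of A_1A_2 = (-1, -2), r² = 100/4 = 25.
r = √25 = 5.

5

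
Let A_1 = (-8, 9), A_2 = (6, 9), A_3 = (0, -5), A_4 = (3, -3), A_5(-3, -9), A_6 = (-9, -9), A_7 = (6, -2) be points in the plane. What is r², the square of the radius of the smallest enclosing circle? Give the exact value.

The minimum enclosing circle of a finite set is fixed by two of the points (as a diameter) or three (as a circumcircle).
The farthest pair is A_2–A_6 with squared distance 549. The circle on this segment as diameter has centre (-1.5, 0) and r² = 549/4 = 137.25.
Check A_1: distance² to centre = 123.25 ≤ 137.25, so it lies inside.
All remaining points lie in this disk, and no smaller disk contains both endpoints, so this is the minimum enclosing circle.

137.25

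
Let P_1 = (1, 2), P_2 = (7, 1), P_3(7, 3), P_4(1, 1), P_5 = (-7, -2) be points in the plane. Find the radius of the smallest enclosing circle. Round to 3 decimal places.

7.433

A smallest enclosing disk is always determined by at most three of the input points on its boundary.
The farthest pair is P_3–P_5 with squared distance 221. The circle on this segment as diameter has centre (0, 0.5) and r² = 221/4 = 55.25.
Check P_1: distance² to centre = 3.25 ≤ 55.25, so it lies inside.
All remaining points lie in this disk, and no smaller disk contains both endpoints, so this is the minimum enclosing circle.
r = √(55.25) ≈ 7.433.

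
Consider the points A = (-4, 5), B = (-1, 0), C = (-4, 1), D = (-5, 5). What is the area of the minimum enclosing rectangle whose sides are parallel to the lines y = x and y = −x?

18

In coordinates u = x + y, v = x − y the rectangle is axis-aligned; the map (x,y)→(u,v) scales areas by 2.
u-values: 1, -1, -3, 0; range = 1 − (-3) = 4.
v-values: -9, -1, -5, -10; range = -1 − (-10) = 9.
Area = (4 × 9) / 2 = 18.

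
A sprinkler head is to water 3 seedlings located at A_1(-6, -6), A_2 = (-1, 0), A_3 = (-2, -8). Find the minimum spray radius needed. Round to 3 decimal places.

Side lengths²: A_1A_2² = 61, A_1A_3² = 20, A_2A_3² = 65.
Since A_2A_3² = 65 < 61 + 20 = 81, the triangle is acute, so the smallest enclosing circle is the circumcircle.
Circumcentre = (-83/34, -66/17), r² = 19825/1156.
r = √(19825/1156) ≈ 4.141.

4.141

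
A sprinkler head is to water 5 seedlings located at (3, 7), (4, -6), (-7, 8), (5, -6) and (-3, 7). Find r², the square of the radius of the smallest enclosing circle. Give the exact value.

The minimum enclosing circle of a finite set is fixed by two of the points (as a diameter) or three (as a circumcircle).
The farthest pair is (-7, 8)–(5, -6) with squared distance 340. The circle on this segment as diameter has centre (-1, 1) and r² = 340/4 = 85.
Check (3, 7): distance² to centre = 52 ≤ 85, so it lies inside.
All remaining points lie in this disk, and no smaller disk contains both endpoints, so this is the minimum enclosing circle.

85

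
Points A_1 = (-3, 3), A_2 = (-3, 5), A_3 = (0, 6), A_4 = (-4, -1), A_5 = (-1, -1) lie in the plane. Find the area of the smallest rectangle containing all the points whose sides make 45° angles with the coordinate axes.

44

In coordinates u = x + y, v = x − y the rectangle is axis-aligned; the map (x,y)→(u,v) scales areas by 2.
u-values: 0, 2, 6, -5, -2; range = 6 − (-5) = 11.
v-values: -6, -8, -6, -3, 0; range = 0 − (-8) = 8.
Area = (11 × 8) / 2 = 44.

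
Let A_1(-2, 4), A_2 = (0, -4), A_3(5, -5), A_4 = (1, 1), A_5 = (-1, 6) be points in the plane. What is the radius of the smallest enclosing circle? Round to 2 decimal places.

6.26

The minimum enclosing circle of a finite set is fixed by two of the points (as a diameter) or three (as a circumcircle).
The farthest pair is A_3–A_5 with squared distance 157. The circle on this segment as diameter has centre (2, 0.5) and r² = 157/4 = 39.25.
Check A_1: distance² to centre = 28.25 ≤ 39.25, so it lies inside.
All remaining points lie in this disk, and no smaller disk contains both endpoints, so this is the minimum enclosing circle.
r = √(39.25) ≈ 6.26.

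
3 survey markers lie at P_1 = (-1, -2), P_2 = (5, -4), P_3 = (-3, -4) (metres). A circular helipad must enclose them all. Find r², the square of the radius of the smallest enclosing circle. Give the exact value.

Side lengths²: P_1P_2² = 40, P_1P_3² = 8, P_2P_3² = 64.
Since P_2P_3² = 64 ≥ 40 + 8 = 48, the angle opposite P_2P_3 is not acute, so the smallest enclosing circle has P_2P_3 as diameter.
Centre = midpoint of P_2P_3 = (1, -4), r² = 64/4 = 16.

16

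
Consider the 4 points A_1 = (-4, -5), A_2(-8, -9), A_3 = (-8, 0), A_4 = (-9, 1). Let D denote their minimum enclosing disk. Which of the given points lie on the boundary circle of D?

The farthest pair is A_2–A_4 with squared distance 101. The circle on this segment as diameter has centre (-8.5, -4) and r² = 101/4 = 25.25.
Check A_1: distance² to centre = 21.25 ≤ 25.25, so it lies inside.
All remaining points lie in this disk, and no smaller disk contains both endpoints, so this is the minimum enclosing circle.
The points at distance exactly r from the centre are A_2, A_4 — 2 points.

A_2, A_4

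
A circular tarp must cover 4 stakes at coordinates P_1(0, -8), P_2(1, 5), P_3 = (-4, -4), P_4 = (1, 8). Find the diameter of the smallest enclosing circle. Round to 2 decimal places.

The minimum enclosing circle of a finite set is fixed by two of the points (as a diameter) or three (as a circumcircle).
The farthest pair is P_1–P_4 with squared distance 257. The circle on this segment as diameter has centre (0.5, 0) and r² = 257/4 = 64.25.
Check P_2: distance² to centre = 25.25 ≤ 64.25, so it lies inside.
All remaining points lie in this disk, and no smaller disk contains both endpoints, so this is the minimum enclosing circle.
Diameter = 2r = 2√(64.25) ≈ 16.03.

16.03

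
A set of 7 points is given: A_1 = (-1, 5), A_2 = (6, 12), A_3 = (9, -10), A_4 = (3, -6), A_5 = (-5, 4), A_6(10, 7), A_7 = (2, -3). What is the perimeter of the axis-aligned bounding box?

Width = max x − min x = 10 − (-5) = 15.
Height = max y − min y = 12 − (-10) = 22.
Perimeter = 2(15 + 22) = 74.

74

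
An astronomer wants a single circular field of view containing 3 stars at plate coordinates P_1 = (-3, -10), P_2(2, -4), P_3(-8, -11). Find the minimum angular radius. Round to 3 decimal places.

Side lengths²: P_1P_2² = 61, P_1P_3² = 26, P_2P_3² = 149.
Since P_2P_3² = 149 ≥ 61 + 26 = 87, the angle opposite P_2P_3 is not acute, so the smallest enclosing circle has P_2P_3 as diameter.
Centre = midpoint of P_2P_3 = (-3, -7.5), r² = 149/4 = 37.25.
r = √(37.25) ≈ 6.103.

6.103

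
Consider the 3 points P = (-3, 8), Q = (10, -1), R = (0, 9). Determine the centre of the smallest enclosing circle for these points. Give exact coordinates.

(3.5, 3.5)

Side lengths²: PQ² = 250, PR² = 10, QR² = 200.
Since PQ² = 250 ≥ 200 + 10 = 210, the angle opposite PQ is not acute, so the smallest enclosing circle has PQ as diameter.
Centre = midpoint of PQ = (3.5, 3.5), r² = 250/4 = 62.5.
Centre = (3.5, 3.5).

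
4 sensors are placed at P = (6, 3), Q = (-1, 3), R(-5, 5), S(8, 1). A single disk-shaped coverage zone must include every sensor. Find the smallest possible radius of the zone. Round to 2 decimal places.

The farthest pair is R–S with squared distance 185. The circle on this segment as diameter has centre (1.5, 3) and r² = 185/4 = 46.25.
Check P: distance² to centre = 20.25 ≤ 46.25, so it lies inside.
All remaining points lie in this disk, and no smaller disk contains both endpoints, so this is the minimum enclosing circle.
r = √(46.25) ≈ 6.80.

6.80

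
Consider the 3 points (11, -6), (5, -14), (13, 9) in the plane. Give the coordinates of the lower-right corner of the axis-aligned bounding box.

x-range [5, 13], y-range [-14, 9].
The lower-right corner is (13, -14).

(13, -14)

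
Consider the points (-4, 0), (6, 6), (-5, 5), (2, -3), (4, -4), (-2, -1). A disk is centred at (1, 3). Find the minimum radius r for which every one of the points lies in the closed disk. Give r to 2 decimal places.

7.62

The required radius is the distance from (1, 3) to the farthest point.
Squared distances: 34, 34, 40, 37, 58, 25.
Maximum is 58, attained at (4, -4).
r = √58 ≈ 7.62.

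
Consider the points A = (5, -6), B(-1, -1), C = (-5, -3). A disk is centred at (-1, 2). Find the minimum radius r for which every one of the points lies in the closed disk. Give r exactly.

10

The required radius is the distance from (-1, 2) to the farthest point.
Squared distances: 100, 9, 41.
Maximum is 100, attained at A.
r = √100 = 10.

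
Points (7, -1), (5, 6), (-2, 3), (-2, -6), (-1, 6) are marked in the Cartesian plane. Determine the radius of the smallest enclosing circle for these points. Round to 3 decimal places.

By Welzl's lemma the MEC is supported by two points (diametrically opposite) or three points (on a circumcircle).
The farthest pair is (5, 6)–(-2, -6) with squared distance 193. The circle on this segment as diameter has centre (1.5, 0) and r² = 193/4 = 48.25.
Check (7, -1): distance² to centre = 31.25 ≤ 48.25, so it lies inside.
All remaining points lie in this disk, and no smaller disk contains both endpoints, so this is the minimum enclosing circle.
r = √(48.25) ≈ 6.946.

6.946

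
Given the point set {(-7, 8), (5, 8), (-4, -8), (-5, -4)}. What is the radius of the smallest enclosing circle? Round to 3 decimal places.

9.339

The minimum enclosing circle of a finite set is fixed by two of the points (as a diameter) or three (as a circumcircle).
The minimum enclosing circle is determined by three boundary points: (-7, 8), (5, 8), (-4, -8).
Their circumcentre is (-1, 0.84375) with r² = 87.2119140625.
The farthest remaining point (-5, -4) is at distance² 39.4619140625 ≤ 87.2119140625.
r = √(87.2119140625) ≈ 9.339.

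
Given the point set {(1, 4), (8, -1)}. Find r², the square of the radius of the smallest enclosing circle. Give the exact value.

The smallest circle enclosing two points has them as diameter endpoints.
Centre = midpoint = (4.5, 1.5); r² = |(1, 4)−(8, -1)|²/4 = 74/4 = 18.5.

18.5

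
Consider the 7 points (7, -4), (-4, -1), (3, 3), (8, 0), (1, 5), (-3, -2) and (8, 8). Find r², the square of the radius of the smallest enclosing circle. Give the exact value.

By Welzl's lemma the MEC is supported by two points (diametrically opposite) or three points (on a circumcircle).
The minimum enclosing circle is determined by three boundary points: (7, -4), (-4, -1), (8, 8).
Their circumcentre is (17/6, 43/18) with r² = 9425/162.
The farthest remaining point (-3, -2) is at distance² 8633/162 ≤ 9425/162.

9425/162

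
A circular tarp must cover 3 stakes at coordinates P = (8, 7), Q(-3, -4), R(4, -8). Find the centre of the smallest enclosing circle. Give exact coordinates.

Side lengths²: PQ² = 242, PR² = 241, QR² = 65.
Since PQ² = 242 < 241 + 65 = 306, the triangle is acute, so the smallest enclosing circle is the circumcircle.
Circumcentre = (87/22, 1/22), r² = 15665/242.
Centre = (87/22, 1/22).

(87/22, 1/22)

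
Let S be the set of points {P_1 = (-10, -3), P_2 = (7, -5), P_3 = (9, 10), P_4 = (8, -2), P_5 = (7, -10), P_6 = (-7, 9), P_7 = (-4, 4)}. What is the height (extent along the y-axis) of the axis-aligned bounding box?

20

max y = 10, min y = -10, so height = 20.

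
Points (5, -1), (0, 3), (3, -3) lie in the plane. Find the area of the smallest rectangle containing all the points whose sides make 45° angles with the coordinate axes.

18

In coordinates u = x + y, v = x − y the rectangle is axis-aligned; the map (x,y)→(u,v) scales areas by 2.
u-values: 4, 3, 0; range = 4 − 0 = 4.
v-values: 6, -3, 6; range = 6 − (-3) = 9.
Area = (4 × 9) / 2 = 18.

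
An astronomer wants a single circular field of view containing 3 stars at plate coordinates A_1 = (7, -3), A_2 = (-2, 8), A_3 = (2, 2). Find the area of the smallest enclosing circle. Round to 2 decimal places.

Side lengths²: A_1A_2² = 202, A_1A_3² = 50, A_2A_3² = 52.
Since A_1A_2² = 202 ≥ 52 + 50 = 102, the angle opposite A_1A_2 is not acute, so the smallest enclosing circle has A_1A_2 as diameter.
Centre = midpoint of A_1A_2 = (2.5, 2.5), r² = 202/4 = 50.5.
Area = π·r² = π·50.5 ≈ 158.65.

158.65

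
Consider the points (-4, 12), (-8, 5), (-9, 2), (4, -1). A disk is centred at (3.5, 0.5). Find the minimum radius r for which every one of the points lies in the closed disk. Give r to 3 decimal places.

The required radius is the distance from (3.5, 0.5) to the farthest point.
Squared distances: 188.5, 152.5, 158.5, 2.5.
Maximum is 188.5, attained at (-4, 12).
r = √(188.5) ≈ 13.730.

13.730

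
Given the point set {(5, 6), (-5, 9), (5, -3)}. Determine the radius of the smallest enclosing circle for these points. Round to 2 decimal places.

Call the three points A, B, C in the order given.
Side lengths²: AB² = 109, AC² = 81, BC² = 244.
Since BC² = 244 ≥ 109 + 81 = 190, the angle opposite BC is not acute, so the smallest enclosing circle has BC as diameter.
Centre = midpoint of BC = (0, 3), r² = 244/4 = 61.
r = √61 ≈ 7.81.

7.81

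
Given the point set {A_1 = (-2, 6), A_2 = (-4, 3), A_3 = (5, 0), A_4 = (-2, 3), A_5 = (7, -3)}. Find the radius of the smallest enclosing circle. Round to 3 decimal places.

6.389

The minimum enclosing circle is determined by three boundary points: A_1, A_2, A_5.
Their circumcentre is (2.1, 1.1) with r² = 40.82.
The farthest remaining point A_4 is at distance² 20.42 ≤ 40.82.
r = √(40.82) ≈ 6.389.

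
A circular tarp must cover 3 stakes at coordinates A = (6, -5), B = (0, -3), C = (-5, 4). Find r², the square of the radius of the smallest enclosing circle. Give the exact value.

50.5

Side lengths²: AB² = 40, AC² = 202, BC² = 74.
Since AC² = 202 ≥ 74 + 40 = 114, the angle opposite AC is not acute, so the smallest enclosing circle has AC as diameter.
Centre = midpoint of AC = (0.5, -0.5), r² = 202/4 = 50.5.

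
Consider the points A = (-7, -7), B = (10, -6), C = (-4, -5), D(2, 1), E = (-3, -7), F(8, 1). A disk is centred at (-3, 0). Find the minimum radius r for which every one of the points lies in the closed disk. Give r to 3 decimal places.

The required radius is the distance from (-3, 0) to the farthest point.
Squared distances: 65, 205, 26, 26, 49, 122.
Maximum is 205, attained at B.
r = √205 ≈ 14.318.

14.318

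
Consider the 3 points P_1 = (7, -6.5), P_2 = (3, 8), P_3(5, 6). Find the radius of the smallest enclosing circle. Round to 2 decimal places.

7.52

Side lengths²: P_1P_2² = 226.25, P_1P_3² = 160.25, P_2P_3² = 8.
Since P_1P_2² = 226.25 ≥ 160.25 + 8 = 168.25, the angle opposite P_1P_2 is not acute, so the smallest enclosing circle has P_1P_2 as diameter.
Centre = midpoint of P_1P_2 = (5, 0.75), r² = 226.25/4 = 56.5625.
r = √(56.5625) ≈ 7.52.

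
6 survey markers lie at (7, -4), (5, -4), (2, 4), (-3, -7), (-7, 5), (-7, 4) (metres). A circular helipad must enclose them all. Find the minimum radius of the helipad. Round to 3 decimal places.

8.322

By Welzl's lemma the MEC is supported by two points (diametrically opposite) or three points (on a circumcircle).
The farthest pair is (7, -4)–(-7, 5) with squared distance 277. The circle on this segment as diameter has centre (0, 0.5) and r² = 277/4 = 69.25.
Check (5, -4): distance² to centre = 45.25 ≤ 69.25, so it lies inside.
All remaining points lie in this disk, and no smaller disk contains both endpoints, so this is the minimum enclosing circle.
r = √(69.25) ≈ 8.322.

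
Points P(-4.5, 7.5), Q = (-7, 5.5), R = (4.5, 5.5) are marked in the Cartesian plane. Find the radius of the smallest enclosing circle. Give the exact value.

5.75

Side lengths²: PQ² = 10.25, PR² = 85, QR² = 132.25.
Since QR² = 132.25 ≥ 85 + 10.25 = 95.25, the angle opposite QR is not acute, so the smallest enclosing circle has QR as diameter.
Centre = midpoint of QR = (-1.25, 5.5), r² = 132.25/4 = 33.0625.
r = √(33.0625) = 5.75.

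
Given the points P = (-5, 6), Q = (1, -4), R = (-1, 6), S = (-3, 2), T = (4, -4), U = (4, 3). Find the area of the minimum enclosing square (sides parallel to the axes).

The bounding box has width 9 and height 10.
An axis-aligned square enclosing the set must have side ≥ max(width, height).
So the minimum side is max(9, 10) = 10.
Area = 10² = 100.

100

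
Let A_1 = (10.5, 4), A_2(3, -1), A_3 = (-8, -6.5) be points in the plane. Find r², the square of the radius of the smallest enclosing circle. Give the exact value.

Side lengths²: A_1A_2² = 81.25, A_1A_3² = 452.5, A_2A_3² = 151.25.
Since A_1A_3² = 452.5 ≥ 151.25 + 81.25 = 232.5, the angle opposite A_1A_3 is not acute, so the smallest enclosing circle has A_1A_3 as diameter.
Centre = midpoint of A_1A_3 = (1.25, -1.25), r² = 452.5/4 = 113.125.

113.125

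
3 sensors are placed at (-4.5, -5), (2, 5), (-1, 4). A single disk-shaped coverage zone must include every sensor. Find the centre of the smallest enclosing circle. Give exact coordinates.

Call the three points A, B, C in the order given.
Side lengths²: AB² = 142.25, AC² = 93.25, BC² = 10.
Since AB² = 142.25 ≥ 93.25 + 10 = 103.25, the angle opposite AB is not acute, so the smallest enclosing circle has AB as diameter.
Centre = midpoint of AB = (-1.25, 0), r² = 142.25/4 = 35.5625.
Centre = (-1.25, 0).

(-1.25, 0)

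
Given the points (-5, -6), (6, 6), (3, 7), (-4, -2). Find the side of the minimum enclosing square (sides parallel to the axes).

The bounding box has width 11 and height 13.
An axis-aligned square enclosing the set must have side ≥ max(width, height).
So the minimum side is max(11, 13) = 13.

13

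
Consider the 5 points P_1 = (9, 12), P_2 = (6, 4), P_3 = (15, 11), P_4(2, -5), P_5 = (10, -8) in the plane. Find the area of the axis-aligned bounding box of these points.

x ranges over [2, 15], width 13.
y ranges over [-8, 12], height 20.
Area = 13 × 20 = 260.

260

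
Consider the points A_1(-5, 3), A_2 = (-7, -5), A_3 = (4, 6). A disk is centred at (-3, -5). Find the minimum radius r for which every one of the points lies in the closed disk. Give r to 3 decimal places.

13.038

The required radius is the distance from (-3, -5) to the farthest point.
Squared distances: 68, 16, 170.
Maximum is 170, attained at A_3.
r = √170 ≈ 13.038.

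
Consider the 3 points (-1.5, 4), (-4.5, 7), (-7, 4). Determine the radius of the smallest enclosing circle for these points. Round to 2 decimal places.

2.76

Call the three points A, B, C in the order given.
Side lengths²: AB² = 18, AC² = 30.25, BC² = 15.25.
Since AC² = 30.25 < 18 + 15.25 = 33.25, the triangle is acute, so the smallest enclosing circle is the circumcircle.
Circumcentre = (-4.25, 4.25), r² = 7.625.
r = √(7.625) ≈ 2.76.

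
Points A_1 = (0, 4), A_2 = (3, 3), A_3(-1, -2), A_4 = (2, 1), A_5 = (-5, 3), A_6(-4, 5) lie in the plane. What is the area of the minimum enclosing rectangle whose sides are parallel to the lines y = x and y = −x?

45

In coordinates u = x + y, v = x − y the rectangle is axis-aligned; the map (x,y)→(u,v) scales areas by 2.
u-values: 4, 6, -3, 3, -2, 1; range = 6 − (-3) = 9.
v-values: -4, 0, 1, 1, -8, -9; range = 1 − (-9) = 10.
Area = (9 × 10) / 2 = 45.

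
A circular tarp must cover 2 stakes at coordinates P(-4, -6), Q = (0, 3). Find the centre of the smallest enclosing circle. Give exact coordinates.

The smallest circle enclosing two points has them as diameter endpoints.
Centre = midpoint = (-2, -1.5); r² = |PQ|²/4 = 97/4 = 24.25.
Centre = (-2, -1.5).

(-2, -1.5)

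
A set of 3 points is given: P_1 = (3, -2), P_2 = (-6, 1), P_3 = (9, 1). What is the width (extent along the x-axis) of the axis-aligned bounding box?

15

max x = 9, min x = -6, so width = 15.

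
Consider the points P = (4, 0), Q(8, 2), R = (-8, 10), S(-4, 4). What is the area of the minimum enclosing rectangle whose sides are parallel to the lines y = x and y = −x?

In coordinates u = x + y, v = x − y the rectangle is axis-aligned; the map (x,y)→(u,v) scales areas by 2.
u-values: 4, 10, 2, 0; range = 10 − 0 = 10.
v-values: 4, 6, -18, -8; range = 6 − (-18) = 24.
Area = (10 × 24) / 2 = 120.

120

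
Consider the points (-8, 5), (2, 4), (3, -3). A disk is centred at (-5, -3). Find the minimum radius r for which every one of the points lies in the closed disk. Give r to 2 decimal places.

The required radius is the distance from (-5, -3) to the farthest point.
Squared distances: 73, 98, 64.
Maximum is 98, attained at (2, 4).
r = √98 ≈ 9.90.

9.90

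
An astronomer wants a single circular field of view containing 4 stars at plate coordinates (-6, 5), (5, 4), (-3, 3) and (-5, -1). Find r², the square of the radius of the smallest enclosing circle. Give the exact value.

The minimum enclosing circle of a finite set is fixed by two of the points (as a diameter) or three (as a circumcircle).
The minimum enclosing circle is determined by three boundary points: (-6, 5), (5, 4), (-5, -1).
Their circumcentre is (-17/26, 73/26) with r² = 11285/338.
The farthest remaining point (-3, 3) is at distance² 1873/338 ≤ 11285/338.

11285/338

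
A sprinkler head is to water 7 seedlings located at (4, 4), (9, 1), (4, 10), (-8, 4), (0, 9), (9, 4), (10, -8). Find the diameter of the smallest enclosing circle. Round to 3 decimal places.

21.853

A smallest enclosing disk is always determined by at most three of the input points on its boundary.
The minimum enclosing circle is determined by three boundary points: (4, 10), (-8, 4), (10, -8).
Their circumcentre is (13/7, -5/7) with r² = 5850/49.
The farthest remaining point (0, 9) is at distance² 4793/49 ≤ 5850/49.
Diameter = 2r = 2√(5850/49) ≈ 21.853.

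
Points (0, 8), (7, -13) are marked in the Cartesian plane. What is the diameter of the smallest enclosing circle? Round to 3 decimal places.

The smallest circle enclosing two points has them as diameter endpoints.
Centre = midpoint = (3.5, -2.5); r² = |(0, 8)−(7, -13)|²/4 = 490/4 = 122.5.
Diameter = 2r = 2√(122.5) ≈ 22.136.

22.136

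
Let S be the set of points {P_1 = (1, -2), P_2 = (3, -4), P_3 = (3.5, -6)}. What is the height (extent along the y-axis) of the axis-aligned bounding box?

4

max y = -2, min y = -6, so height = 4.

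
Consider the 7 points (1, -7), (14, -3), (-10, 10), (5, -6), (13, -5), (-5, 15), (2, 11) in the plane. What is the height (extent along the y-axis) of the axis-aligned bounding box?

max y = 15, min y = -7, so height = 22.

22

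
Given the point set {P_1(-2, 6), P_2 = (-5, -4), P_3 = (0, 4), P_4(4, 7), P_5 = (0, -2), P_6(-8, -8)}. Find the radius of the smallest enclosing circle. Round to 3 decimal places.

By Welzl's lemma the MEC is supported by two points (diametrically opposite) or three points (on a circumcircle).
The farthest pair is P_4–P_6 with squared distance 369. The circle on this segment as diameter has centre (-2, -0.5) and r² = 369/4 = 92.25.
Check P_1: distance² to centre = 42.25 ≤ 92.25, so it lies inside.
All remaining points lie in this disk, and no smaller disk contains both endpoints, so this is the minimum enclosing circle.
r = √(92.25) ≈ 9.605.

9.605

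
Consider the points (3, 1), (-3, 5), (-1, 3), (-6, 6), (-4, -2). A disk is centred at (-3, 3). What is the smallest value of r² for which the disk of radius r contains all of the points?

The required radius is the distance from (-3, 3) to the farthest point.
Squared distances: 40, 4, 4, 18, 26.
Maximum is 40, attained at (3, 1).

40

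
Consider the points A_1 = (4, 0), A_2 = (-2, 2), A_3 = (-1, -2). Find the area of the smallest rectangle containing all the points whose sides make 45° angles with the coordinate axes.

In coordinates u = x + y, v = x − y the rectangle is axis-aligned; the map (x,y)→(u,v) scales areas by 2.
u-values: 4, 0, -3; range = 4 − (-3) = 7.
v-values: 4, -4, 1; range = 4 − (-4) = 8.
Area = (7 × 8) / 2 = 28.

28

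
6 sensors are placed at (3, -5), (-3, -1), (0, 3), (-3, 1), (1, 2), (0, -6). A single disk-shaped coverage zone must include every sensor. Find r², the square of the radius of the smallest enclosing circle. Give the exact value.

365/18

A smallest enclosing disk is always determined by at most three of the input points on its boundary.
The minimum enclosing circle is determined by three boundary points: (3, -5), (0, 3), (0, -6).
Their circumcentre is (1/6, -1.5) with r² = 365/18.
The farthest remaining point (-3, 1) is at distance² 293/18 ≤ 365/18.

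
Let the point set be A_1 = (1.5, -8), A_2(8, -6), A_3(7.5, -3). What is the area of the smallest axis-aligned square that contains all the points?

The bounding box has width 6.5 and height 5.
An axis-aligned square enclosing the set must have side ≥ max(width, height).
So the minimum side is max(6.5, 5) = 6.5.
Area = 6.5² = 42.25.

42.25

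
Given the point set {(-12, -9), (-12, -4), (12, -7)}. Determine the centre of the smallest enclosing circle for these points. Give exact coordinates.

Call the three points A, B, C in the order given.
Side lengths²: AB² = 25, AC² = 580, BC² = 585.
Since BC² = 585 < 580 + 25 = 605, the triangle is acute, so the smallest enclosing circle is the circumcircle.
Circumcentre = (-0.125, -6.5), r² = 147.265625.
Centre = (-0.125, -6.5).

(-0.125, -6.5)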